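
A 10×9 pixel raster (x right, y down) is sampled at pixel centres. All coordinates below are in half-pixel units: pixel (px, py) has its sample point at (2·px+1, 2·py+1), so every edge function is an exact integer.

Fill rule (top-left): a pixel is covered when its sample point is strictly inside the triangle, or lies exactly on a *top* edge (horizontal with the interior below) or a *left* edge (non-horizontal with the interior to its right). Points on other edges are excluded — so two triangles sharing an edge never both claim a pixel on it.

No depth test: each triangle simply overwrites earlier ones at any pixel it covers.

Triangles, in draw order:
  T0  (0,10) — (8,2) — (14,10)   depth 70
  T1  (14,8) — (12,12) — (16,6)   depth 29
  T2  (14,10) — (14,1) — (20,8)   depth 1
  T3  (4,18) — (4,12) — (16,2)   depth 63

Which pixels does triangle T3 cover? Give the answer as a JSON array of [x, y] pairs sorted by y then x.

T0:
  2·area = 112
  edge (0, 10)→(8, 2): d=(8,-8) top-left  bias=+0
  edge (8, 2)→(14, 10): d=(6,8) right/bottom  bias=-1
  edge (14, 10)→(0, 10): d=(-14,0) right/bottom  bias=-1
    (4,0)@(9, 1): e=[0,-14,126] → ·  [on edge]
    (3,1)@(7, 3): e=[0,14,98] → █  [on edge]
    (4,1)@(9, 3): e=[16,-2,98] → ·
    (2,2)@(5, 5): e=[0,42,70] → █  [on edge]
    (4,2)@(9, 5): e=[32,10,70] → █
    (5,2)@(11, 5): e=[48,-6,70] → ·
    (1,3)@(3, 7): e=[0,70,42] → █  [on edge]
    (5,3)@(11, 7): e=[64,6,42] → █
    (6,3)@(13, 7): e=[80,-10,42] → ·
    (0,4)@(1, 9): e=[0,98,14] → █  [on edge]
    (6,4)@(13, 9): e=[96,2,14] → █
    (7,4)@(15, 9): e=[112,-14,14] → ·
  covered (16 px):
    · · · · · · · · · ·
    · · · █ · · · · · ·
    · · █ █ █ · · · · ·
    · █ █ █ █ █ · · · ·
    █ █ █ █ █ █ █ · · ·
    · · · · · · · · · ·
    · · · · · · · · · ·
    · · · · · · · · · ·
    · · · · · · · · · ·
T1:
  2·area = 4  (B↔C swapped to make it positive)
  edge (14, 8)→(16, 6): d=(2,-2) top-left  bias=+0
  edge (16, 6)→(12, 12): d=(-4,6) right/bottom  bias=-1
  edge (12, 12)→(14, 8): d=(2,-4) top-left  bias=+0
    (9,1)@(19, 3): e=[0,-6,10] → ·  [on edge]
    (8,2)@(17, 5): e=[0,-2,6] → ·  [on edge]
    (7,3)@(15, 7): e=[0,2,2] → █  [on edge]
    (8,3)@(17, 7): e=[4,-10,10] → ·
    (6,4)@(13, 9): e=[0,6,-2] → ·  [on edge]
    (7,4)@(15, 9): e=[4,-6,6] → ·
    (5,5)@(11, 11): e=[0,10,-6] → ·  [on edge]
    (4,6)@(9, 13): e=[0,14,-10] → ·  [on edge]
    (3,7)@(7, 15): e=[0,18,-14] → ·  [on edge]
    (2,8)@(5, 17): e=[0,22,-18] → ·  [on edge]
  covered (1 px):
    · · · · · · · · · ·
    · · · · · · · · · ·
    · · · · · · · · · ·
    · · · · · · · █ · ·
    · · · · · · · · · ·
    · · · · · · · · · ·
    · · · · · · · · · ·
    · · · · · · · · · ·
    · · · · · · · · · ·
T2:
  2·area = 54
  edge (14, 10)→(14, 1): d=(0,-9) top-left  bias=+0
  edge (14, 1)→(20, 8): d=(6,7) right/bottom  bias=-1
  edge (20, 8)→(14, 10): d=(-6,2) right/bottom  bias=-1
    (7,1)@(15, 3): e=[9,5,40] → █
    (8,1)@(17, 3): e=[27,-9,36] → ·
    (7,2)@(15, 5): e=[9,17,28] → █
    (8,2)@(17, 5): e=[27,3,24] → █
    (9,2)@(19, 5): e=[45,-11,20] → ·
    (7,3)@(15, 7): e=[9,29,16] → █
    (9,3)@(19, 7): e=[45,1,8] → █
    (7,4)@(15, 9): e=[9,41,4] → █
    (8,4)@(17, 9): e=[27,27,0] → ·  [on edge]
    (9,4)@(19, 9): e=[45,13,-4] → ·
    (5,5)@(11, 11): e=[-27,81,0] → ·  [on edge]
    (7,5)@(15, 11): e=[9,53,-8] → ·
    (2,6)@(5, 13): e=[-81,135,0] → ·  [on edge]
  covered (7 px):
    · · · · · · · · · ·
    · · · · · · · █ · ·
    · · · · · · · █ █ ·
    · · · · · · · █ █ █
    · · · · · · · █ · ·
    · · · · · · · · · ·
    · · · · · · · · · ·
    · · · · · · · · · ·
    · · · · · · · · · ·
T3:
  2·area = 72
  edge (4, 18)→(4, 12): d=(0,-6) top-left  bias=+0
  edge (4, 12)→(16, 2): d=(12,-10) top-left  bias=+0
  edge (16, 2)→(4, 18): d=(-12,16) right/bottom  bias=-1
    (7,1)@(15, 3): e=[66,2,4] → █
    (8,1)@(17, 3): e=[78,22,-28] → ·
    (6,2)@(13, 5): e=[54,6,12] → █
    (7,2)@(15, 5): e=[66,26,-20] → ·
    (5,3)@(11, 7): e=[42,10,20] → █
    (6,3)@(13, 7): e=[54,30,-12] → ·
    (4,4)@(9, 9): e=[30,14,28] → █
    (5,4)@(11, 9): e=[42,34,-4] → ·
    (3,5)@(7, 11): e=[18,18,36] → █
    (5,5)@(11, 11): e=[42,58,-28] → ·
    (2,6)@(5, 13): e=[6,22,44] → █
    (4,6)@(9, 13): e=[30,62,-20] → ·
  covered (9 px):
    · · · · · · · · · ·
    · · · · · · · █ · ·
    · · · · · · █ · · ·
    · · · · · █ · · · ·
    · · · · █ · · · · ·
    · · · █ █ · · · · ·
    · · █ █ · · · · · ·
    · · █ · · · · · · ·
    · · · · · · · · · ·

Final: [[7,1],[6,2],[5,3],[4,4],[3,5],[4,5],[2,6],[3,6],[2,7]]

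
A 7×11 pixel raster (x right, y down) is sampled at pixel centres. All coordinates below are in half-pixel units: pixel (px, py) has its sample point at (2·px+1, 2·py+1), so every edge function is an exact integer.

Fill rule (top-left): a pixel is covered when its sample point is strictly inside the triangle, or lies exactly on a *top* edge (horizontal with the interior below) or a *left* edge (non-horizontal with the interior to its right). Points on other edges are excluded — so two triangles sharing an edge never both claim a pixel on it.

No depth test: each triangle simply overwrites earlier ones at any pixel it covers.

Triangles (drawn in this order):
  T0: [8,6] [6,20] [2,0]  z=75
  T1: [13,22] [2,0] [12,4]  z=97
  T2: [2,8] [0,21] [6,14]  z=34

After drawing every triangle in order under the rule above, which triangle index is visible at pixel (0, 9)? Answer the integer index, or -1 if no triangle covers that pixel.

T0:
  2·area = 96
  edge (8, 6)→(6, 20): d=(-2,14) right/bottom  bias=-1
  edge (6, 20)→(2, 0): d=(-4,-20) top-left  bias=+0
  edge (2, 0)→(8, 6): d=(6,6) right/bottom  bias=-1
    (1,0)@(3, 1): e=[80,16,0] → .  [on edge]
    (1,1)@(3, 3): e=[76,8,12] → X
    (2,1)@(5, 3): e=[48,48,0] → .  [on edge]
    (1,2)@(3, 5): e=[72,0,24] → X  [on edge]
    (2,2)@(5, 5): e=[44,40,12] → X
    (3,2)@(7, 5): e=[16,80,0] → .  [on edge]
    (1,3)@(3, 7): e=[68,-8,36] → .
    (2,3)@(5, 7): e=[40,32,24] → X
    (3,3)@(7, 7): e=[12,72,12] → X
    (4,3)@(9, 7): e=[-16,112,0] → .  [on edge]
    (2,4)@(5, 9): e=[36,24,36] → X
    (4,4)@(9, 9): e=[-20,104,12] → .
    (5,4)@(11, 9): e=[-48,144,0] → .  [on edge]
    (6,5)@(13, 11): e=[-80,176,0] → .  [on edge]
    (3,6)@(7, 13): e=[0,48,48] → .  [on edge]
    (2,7)@(5, 15): e=[24,0,72] → X  [on edge]
  covered (11 px):
    . . . . . . .
    . X . . . . .
    . X X . . . .
    . . X X . . .
    . . X X . . .
    . . X X . . .
    . . X . . . .
    . . X . . . .
    . . . . . . .
    . . . . . . .
    . . . . . . .
T1:
  2·area = 176
  edge (13, 22)→(2, 0): d=(-11,-22) top-left  bias=+0
  edge (2, 0)→(12, 4): d=(10,4) right/bottom  bias=-1
  edge (12, 4)→(13, 22): d=(1,18) right/bottom  bias=-1
    (1,0)@(3, 1): e=[11,6,159] → X
    (2,0)@(5, 1): e=[55,-2,123] → .
    (1,1)@(3, 3): e=[-11,26,161] → .
    (2,1)@(5, 3): e=[33,18,125] → X
    (3,1)@(7, 3): e=[77,10,89] → X
    (4,1)@(9, 3): e=[121,2,53] → X
    (5,1)@(11, 3): e=[165,-6,17] → .
    (2,2)@(5, 5): e=[11,38,127] → X
    (5,2)@(11, 5): e=[143,14,19] → X
    (6,2)@(13, 5): e=[187,6,-17] → .
    (2,3)@(5, 7): e=[-11,58,129] → .
    (3,3)@(7, 7): e=[33,50,93] → X
  covered (20 px):
    . X . . . . .
    . . X X X . .
    . . X X X X .
    . . . X X X .
    . . . X X X .
    . . . . X X .
    . . . . X X .
    . . . . . X .
    . . . . . X .
    . . . . . . .
    . . . . . . .
T2:
  2·area = 64  (B↔C swapped to make it positive)
  edge (2, 8)→(6, 14): d=(4,6) right/bottom  bias=-1
  edge (6, 14)→(0, 21): d=(-6,7) right/bottom  bias=-1
  edge (0, 21)→(2, 8): d=(2,-13) top-left  bias=+0
    (1,5)@(3, 11): e=[6,39,19] → X
    (2,5)@(5, 11): e=[-6,25,45] → .
    (1,6)@(3, 13): e=[14,27,23] → X
    (2,6)@(5, 13): e=[2,13,49] → X
    (3,6)@(7, 13): e=[-10,-1,75] → .
    (0,7)@(1, 15): e=[34,29,1] → X
    (3,7)@(7, 15): e=[-2,-13,79] → .
    (0,8)@(1, 17): e=[42,17,5] → X
    (2,8)@(5, 17): e=[18,-11,57] → .
    (0,9)@(1, 19): e=[50,5,9] → X
    (1,9)@(3, 19): e=[38,-9,35] → .
    (0,10)@(1, 21): e=[58,-7,13] → .
  covered (9 px):
    . . . . . . .
    . . . . . . .
    . . . . . . .
    . . . . . . .
    . . . . . . .
    . X . . . . .
    . X X . . . .
    X X X . . . .
    X X . . . . .
    X . . . . . .
    . . . . . . .

Z-buffer (winner per pixel, '.' = empty):
  . 1 . . . . .
  . 0 1 1 1 . .
  . 0 1 1 1 1 .
  . . 0 1 1 1 .
  . . 0 1 1 1 .
  . 2 0 0 1 1 .
  . 2 2 . 1 1 .
  2 2 2 . . 1 .
  2 2 . . . 1 .
  2 . . . . . .
  . . . . . . .

Answer: 2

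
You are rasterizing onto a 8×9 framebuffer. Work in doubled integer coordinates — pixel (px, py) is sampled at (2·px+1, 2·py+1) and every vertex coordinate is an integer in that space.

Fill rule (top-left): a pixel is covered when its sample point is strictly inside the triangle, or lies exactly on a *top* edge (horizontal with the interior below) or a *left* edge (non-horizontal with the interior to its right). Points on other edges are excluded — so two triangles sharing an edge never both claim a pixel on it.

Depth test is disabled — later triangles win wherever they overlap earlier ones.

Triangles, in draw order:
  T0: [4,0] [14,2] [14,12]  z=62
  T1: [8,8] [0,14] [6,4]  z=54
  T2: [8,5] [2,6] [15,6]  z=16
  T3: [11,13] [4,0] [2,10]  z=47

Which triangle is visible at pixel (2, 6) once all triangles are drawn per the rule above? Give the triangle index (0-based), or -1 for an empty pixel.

T0:
  2·area = 100
  edge (4, 0)→(14, 2): d=(10,2) right/bottom  bias=-1
  edge (14, 2)→(14, 12): d=(0,10) right/bottom  bias=-1
  edge (14, 12)→(4, 0): d=(-10,-12) top-left  bias=+0
    (2,0)@(5, 1): e=[8,90,2] → #
    (3,0)@(7, 1): e=[4,70,26] → #
    (4,0)@(9, 1): e=[0,50,50] → ·  [on edge]
    (2,1)@(5, 3): e=[28,90,-18] → ·
    (3,1)@(7, 3): e=[24,70,6] → #
    (4,1)@(9, 3): e=[20,50,30] → #
    (5,1)@(11, 3): e=[16,30,54] → #
    (6,1)@(13, 3): e=[12,10,78] → #
    (7,1)@(15, 3): e=[8,-10,102] → ·
    (3,2)@(7, 5): e=[44,70,-14] → ·
    (4,2)@(9, 5): e=[40,50,10] → #
    (7,2)@(15, 5): e=[28,-10,82] → ·
  covered (12 px):
    · · # # · · · ·
    · · · # # # # ·
    · · · · # # # ·
    · · · · · # # ·
    · · · · · · # ·
    · · · · · · · ·
    · · · · · · · ·
    · · · · · · · ·
    · · · · · · · ·
T1:
  2·area = 44
  edge (8, 8)→(0, 14): d=(-8,6) right/bottom  bias=-1
  edge (0, 14)→(6, 4): d=(6,-10) top-left  bias=+0
  edge (6, 4)→(8, 8): d=(2,4) right/bottom  bias=-1
    (2,3)@(5, 7): e=[26,8,10] → #
    (3,3)@(7, 7): e=[14,28,2] → #
    (4,3)@(9, 7): e=[2,48,-6] → ·
    (1,4)@(3, 9): e=[22,0,22] → #  [on edge]
    (3,4)@(7, 9): e=[-2,40,6] → ·
    (1,5)@(3, 11): e=[6,12,26] → #
    (2,5)@(5, 11): e=[-6,32,18] → ·
    (0,6)@(1, 13): e=[2,4,38] → #
    (1,6)@(3, 13): e=[-10,24,30] → ·
    (0,7)@(1, 15): e=[-14,16,42] → ·
  covered (6 px):
    · · · · · · · ·
    · · · · · · · ·
    · · · · · · · ·
    · · # # · · · ·
    · # # · · · · ·
    · # · · · · · ·
    # · · · · · · ·
    · · · · · · · ·
    · · · · · · · ·
T2:
  2·area = 13  (B↔C swapped to make it positive)
  edge (8, 5)→(15, 6): d=(7,1) right/bottom  bias=-1
  edge (15, 6)→(2, 6): d=(-13,0) right/bottom  bias=-1
  edge (2, 6)→(8, 5): d=(6,-1) top-left  bias=+0
  covered (0 px):
    · · · · · · · ·
    · · · · · · · ·
    · · · · · · · ·
    · · · · · · · ·
    · · · · · · · ·
    · · · · · · · ·
    · · · · · · · ·
    · · · · · · · ·
    · · · · · · · ·
T3:
  2·area = 96  (B↔C swapped to make it positive)
  edge (11, 13)→(2, 10): d=(-9,-3) top-left  bias=+0
  edge (2, 10)→(4, 0): d=(2,-10) top-left  bias=+0
  edge (4, 0)→(11, 13): d=(7,13) right/bottom  bias=-1
    (2,1)@(5, 3): e=[72,16,8] → #
    (3,1)@(7, 3): e=[78,36,-18] → ·
    (1,2)@(3, 5): e=[48,0,48] → #  [on edge]
    (3,2)@(7, 5): e=[60,40,-4] → ·
    (1,3)@(3, 7): e=[30,4,62] → #
    (3,3)@(7, 7): e=[42,44,10] → #
    (4,3)@(9, 7): e=[48,64,-16] → ·
    (1,4)@(3, 9): e=[12,8,76] → #
    (4,4)@(9, 9): e=[30,68,-2] → ·
    (1,5)@(3, 11): e=[-6,12,90] → ·
    (2,5)@(5, 11): e=[0,32,64] → #  [on edge]
    (4,5)@(9, 11): e=[12,72,12] → #
    (5,6)@(11, 13): e=[0,96,0] → ·  [on edge]
    (0,7)@(1, 15): e=[-48,0,144] → ·  [on edge]
  covered (12 px):
    · · · · · · · ·
    · · # · · · · ·
    · # # · · · · ·
    · # # # · · · ·
    · # # # · · · ·
    · · # # # · · ·
    · · · · · · · ·
    · · · · · · · ·
    · · · · · · · ·

Z-buffer (winner per pixel, '.' = empty):
  . . 0 0 . . . .
  . . 3 0 0 0 0 .
  . 3 3 . 0 0 0 .
  . 3 3 3 . 0 0 .
  . 3 3 3 . . 0 .
  . 1 3 3 3 . . .
  1 . . . . . . .
  . . . . . . . .
  . . . . . . . .

Final: -1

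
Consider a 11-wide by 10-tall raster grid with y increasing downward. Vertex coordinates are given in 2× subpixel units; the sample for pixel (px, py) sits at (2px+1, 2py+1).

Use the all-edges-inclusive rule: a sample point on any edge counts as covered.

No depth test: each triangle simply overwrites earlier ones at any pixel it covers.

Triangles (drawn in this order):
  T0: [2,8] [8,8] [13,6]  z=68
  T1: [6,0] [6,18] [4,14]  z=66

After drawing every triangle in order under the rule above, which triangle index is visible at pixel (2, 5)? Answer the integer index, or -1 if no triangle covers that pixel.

T0:
  2·area = 12  (B↔C swapped to make it positive)
  edge (2, 8)→(13, 6): d=(11,-2) inclusive
  edge (13, 6)→(8, 8): d=(-5,2) inclusive
  edge (8, 8)→(2, 8): d=(-6,0) inclusive
    (4,3)@(9, 7): e=[3,3,6] → █
    (5,3)@(11, 7): e=[7,-1,6] → ·
    (4,4)@(9, 9): e=[25,-7,-6] → ·
  covered (1 px):
    · · · · · · · · · · ·
    · · · · · · · · · · ·
    · · · · · · · · · · ·
    · · · · █ · · · · · ·
    · · · · · · · · · · ·
    · · · · · · · · · · ·
    · · · · · · · · · · ·
    · · · · · · · · · · ·
    · · · · · · · · · · ·
    · · · · · · · · · · ·
T1:
  2·area = 36
  edge (6, 0)→(6, 18): d=(0,18) inclusive
  edge (6, 18)→(4, 14): d=(-2,-4) inclusive
  edge (4, 14)→(6, 0): d=(2,-14) inclusive
    (2,3)@(5, 7): e=[18,18,0] → █  [on edge]
    (3,3)@(7, 7): e=[-18,26,28] → ·
    (2,4)@(5, 9): e=[18,14,4] → █
    (3,4)@(7, 9): e=[-18,22,32] → ·
    (2,5)@(5, 11): e=[18,10,8] → █
    (3,5)@(7, 11): e=[-18,18,36] → ·
    (2,6)@(5, 13): e=[18,6,12] → █
    (3,6)@(7, 13): e=[-18,14,40] → ·
    (2,7)@(5, 15): e=[18,2,16] → █
    (3,7)@(7, 15): e=[-18,10,44] → ·
    (2,8)@(5, 17): e=[18,-2,20] → ·
  covered (5 px):
    · · · · · · · · · · ·
    · · · · · · · · · · ·
    · · · · · · · · · · ·
    · · █ · · · · · · · ·
    · · █ · · · · · · · ·
    · · █ · · · · · · · ·
    · · █ · · · · · · · ·
    · · █ · · · · · · · ·
    · · · · · · · · · · ·
    · · · · · · · · · · ·

Z-buffer (winner per pixel, '.' = empty):
  . . . . . . . . . . .
  . . . . . . . . . . .
  . . . . . . . . . . .
  . . 1 . 0 . . . . . .
  . . 1 . . . . . . . .
  . . 1 . . . . . . . .
  . . 1 . . . . . . . .
  . . 1 . . . . . . . .
  . . . . . . . . . . .
  . . . . . . . . . . .

Result: 1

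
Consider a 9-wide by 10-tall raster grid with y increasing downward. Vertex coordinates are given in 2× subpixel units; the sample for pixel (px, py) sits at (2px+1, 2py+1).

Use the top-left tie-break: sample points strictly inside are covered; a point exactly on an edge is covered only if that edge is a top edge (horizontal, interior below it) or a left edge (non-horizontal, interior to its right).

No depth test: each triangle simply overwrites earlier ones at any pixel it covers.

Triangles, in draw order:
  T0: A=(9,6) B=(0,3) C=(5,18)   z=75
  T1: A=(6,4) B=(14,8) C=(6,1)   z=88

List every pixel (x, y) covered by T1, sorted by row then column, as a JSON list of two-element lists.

T0:
  2·area = 120  (B↔C swapped to make it positive)
  edge (9, 6)→(5, 18): d=(-4,12) right/bottom  bias=-1
  edge (5, 18)→(0, 3): d=(-5,-15) top-left  bias=+0
  edge (0, 3)→(9, 6): d=(9,3) right/bottom  bias=-1
    (0,2)@(1, 5): e=[100,5,15] → #
    (1,2)@(3, 5): e=[76,35,9] → #
    (2,2)@(5, 5): e=[52,65,3] → #
    (3,2)@(7, 5): e=[28,95,-3] → ·
    (0,3)@(1, 7): e=[92,-5,33] → ·
    (1,3)@(3, 7): e=[68,25,27] → #
    (3,3)@(7, 7): e=[20,85,15] → #
    (4,3)@(9, 7): e=[-4,115,9] → ·
    (1,4)@(3, 9): e=[60,15,45] → #
    (4,4)@(9, 9): e=[-12,105,27] → ·
    (1,5)@(3, 11): e=[52,5,63] → #
    (4,5)@(9, 11): e=[-20,95,45] → ·
  covered (15 px):
    · · · · · · · · ·
    · · · · · · · · ·
    # # # · · · · · ·
    · # # # · · · · ·
    · # # # · · · · ·
    · # # # · · · · ·
    · · # · · · · · ·
    · · # · · · · · ·
    · · # · · · · · ·
    · · · · · · · · ·
T1:
  2·area = 24  (B↔C swapped to make it positive)
  edge (6, 4)→(6, 1): d=(0,-3) top-left  bias=+0
  edge (6, 1)→(14, 8): d=(8,7) right/bottom  bias=-1
  edge (14, 8)→(6, 4): d=(-8,-4) top-left  bias=+0
    (3,1)@(7, 3): e=[3,9,12] → #
    (4,1)@(9, 3): e=[9,-5,20] → ·
    (3,2)@(7, 5): e=[3,25,-4] → ·
    (4,2)@(9, 5): e=[9,11,4] → #
    (5,2)@(11, 5): e=[15,-3,12] → ·
    (4,3)@(9, 7): e=[9,27,-12] → ·
  covered (2 px):
    · · · · · · · · ·
    · · · # · · · · ·
    · · · · # · · · ·
    · · · · · · · · ·
    · · · · · · · · ·
    · · · · · · · · ·
    · · · · · · · · ·
    · · · · · · · · ·
    · · · · · · · · ·
    · · · · · · · · ·

Answer: [[3,1],[4,2]]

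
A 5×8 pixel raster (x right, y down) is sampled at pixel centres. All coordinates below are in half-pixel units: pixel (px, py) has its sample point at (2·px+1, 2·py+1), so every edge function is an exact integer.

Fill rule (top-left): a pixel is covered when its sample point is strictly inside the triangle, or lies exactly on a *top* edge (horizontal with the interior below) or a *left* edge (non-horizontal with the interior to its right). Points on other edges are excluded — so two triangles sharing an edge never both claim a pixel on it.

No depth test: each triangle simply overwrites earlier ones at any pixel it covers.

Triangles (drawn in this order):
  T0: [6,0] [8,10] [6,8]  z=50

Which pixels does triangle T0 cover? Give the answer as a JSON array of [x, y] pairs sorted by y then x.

T0:
  2·area = 16
  edge (6, 0)→(8, 10): d=(2,10) right/bottom  bias=-1
  edge (8, 10)→(6, 8): d=(-2,-2) top-left  bias=+0
  edge (6, 8)→(6, 0): d=(0,-8) top-left  bias=+0
    (0,1)@(1, 3): e=[56,0,-40] → .  [on edge]
    (1,2)@(3, 5): e=[40,0,-24] → .  [on edge]
    (3,2)@(7, 5): e=[0,8,8] → .  [on edge]
    (2,3)@(5, 7): e=[24,0,-8] → .  [on edge]
    (3,3)@(7, 7): e=[4,4,8] → X
    (4,3)@(9, 7): e=[-16,8,24] → .
    (3,4)@(7, 9): e=[8,0,8] → X  [on edge]
    (4,4)@(9, 9): e=[-12,4,24] → .
    (3,5)@(7, 11): e=[12,-4,8] → .
    (4,5)@(9, 11): e=[-8,0,24] → .  [on edge]
    (4,7)@(9, 15): e=[0,-8,24] → .  [on edge]
  covered (2 px):
    . . . . .
    . . . . .
    . . . . .
    . . . X .
    . . . X .
    . . . . .
    . . . . .
    . . . . .

Answer: [[3,3],[3,4]]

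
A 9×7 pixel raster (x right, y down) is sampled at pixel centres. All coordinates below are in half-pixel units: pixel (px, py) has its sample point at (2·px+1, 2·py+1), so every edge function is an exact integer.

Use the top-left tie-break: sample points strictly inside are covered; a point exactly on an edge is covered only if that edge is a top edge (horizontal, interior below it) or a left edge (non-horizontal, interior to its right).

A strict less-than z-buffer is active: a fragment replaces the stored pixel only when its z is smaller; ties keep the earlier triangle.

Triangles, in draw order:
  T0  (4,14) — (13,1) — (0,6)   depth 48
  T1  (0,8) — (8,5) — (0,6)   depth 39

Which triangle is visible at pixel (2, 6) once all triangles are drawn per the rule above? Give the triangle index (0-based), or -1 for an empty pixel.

T0:
  2·area = 124  (B↔C swapped to make it positive)
  edge (4, 14)→(0, 6): d=(-4,-8) top-left  bias=+0
  edge (0, 6)→(13, 1): d=(13,-5) top-left  bias=+0
  edge (13, 1)→(4, 14): d=(-9,13) right/bottom  bias=-1
    (6,0)@(13, 1): e=[124,0,0] → ·  [on edge]
    (4,1)@(9, 3): e=[84,6,34] → #
    (5,1)@(11, 3): e=[100,16,8] → #
    (6,1)@(13, 3): e=[116,26,-18] → ·
    (1,2)@(3, 5): e=[28,2,94] → #
    (2,2)@(5, 5): e=[44,12,68] → #
    (3,2)@(7, 5): e=[60,22,42] → #
    (5,2)@(11, 5): e=[92,42,-10] → ·
    (0,3)@(1, 7): e=[4,18,102] → #
    (4,3)@(9, 7): e=[68,58,-2] → ·
    (0,4)@(1, 9): e=[-4,44,84] → ·
    (1,4)@(3, 9): e=[12,54,58] → #
  covered (15 px):
    · · · · · · · · ·
    · · · · # # · · ·
    · # # # # · · · ·
    # # # # · · · · ·
    · # # # · · · · ·
    · # # · · · · · ·
    · · · · · · · · ·
T1:
  2·area = 16  (B↔C swapped to make it positive)
  edge (0, 8)→(0, 6): d=(0,-2) top-left  bias=+0
  edge (0, 6)→(8, 5): d=(8,-1) top-left  bias=+0
  edge (8, 5)→(0, 8): d=(-8,3) right/bottom  bias=-1
    (0,3)@(1, 7): e=[2,9,5] → #
    (1,3)@(3, 7): e=[6,11,-1] → ·
    (0,4)@(1, 9): e=[2,25,-11] → ·
  covered (1 px):
    · · · · · · · · ·
    · · · · · · · · ·
    · · · · · · · · ·
    # · · · · · · · ·
    · · · · · · · · ·
    · · · · · · · · ·
    · · · · · · · · ·

Z-buffer (winner per pixel, '.' = empty):
  . . . . . . . . .
  . . . . 0 0 . . .
  . 0 0 0 0 . . . .
  1 0 0 0 . . . . .
  . 0 0 0 . . . . .
  . 0 0 . . . . . .
  . . . . . . . . .

Answer: -1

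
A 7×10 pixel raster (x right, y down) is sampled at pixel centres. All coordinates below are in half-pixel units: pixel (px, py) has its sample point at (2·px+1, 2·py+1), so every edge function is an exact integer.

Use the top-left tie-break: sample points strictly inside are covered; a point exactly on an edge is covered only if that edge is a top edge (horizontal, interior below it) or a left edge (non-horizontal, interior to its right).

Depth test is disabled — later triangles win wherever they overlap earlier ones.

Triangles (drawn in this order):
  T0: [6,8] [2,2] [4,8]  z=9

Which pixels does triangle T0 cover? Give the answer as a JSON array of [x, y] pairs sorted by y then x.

T0:
  2·area = 12  (B↔C swapped to make it positive)
  edge (6, 8)→(4, 8): d=(-2,0) right/bottom  bias=-1
  edge (4, 8)→(2, 2): d=(-2,-6) top-left  bias=+0
  edge (2, 2)→(6, 8): d=(4,6) right/bottom  bias=-1
    (1,2)@(3, 5): e=[6,0,6] → #  [on edge]
    (2,2)@(5, 5): e=[6,12,-6] → ·
    (1,3)@(3, 7): e=[2,-4,14] → ·
    (2,3)@(5, 7): e=[2,8,2] → #
    (3,3)@(7, 7): e=[2,20,-10] → ·
    (2,4)@(5, 9): e=[-2,4,10] → ·
    (2,5)@(5, 11): e=[-6,0,18] → ·  [on edge]
    (3,8)@(7, 17): e=[-18,0,30] → ·  [on edge]
  covered (2 px):
    · · · · · · ·
    · · · · · · ·
    · # · · · · ·
    · · # · · · ·
    · · · · · · ·
    · · · · · · ·
    · · · · · · ·
    · · · · · · ·
    · · · · · · ·
    · · · · · · ·

Answer: [[1,2],[2,3]]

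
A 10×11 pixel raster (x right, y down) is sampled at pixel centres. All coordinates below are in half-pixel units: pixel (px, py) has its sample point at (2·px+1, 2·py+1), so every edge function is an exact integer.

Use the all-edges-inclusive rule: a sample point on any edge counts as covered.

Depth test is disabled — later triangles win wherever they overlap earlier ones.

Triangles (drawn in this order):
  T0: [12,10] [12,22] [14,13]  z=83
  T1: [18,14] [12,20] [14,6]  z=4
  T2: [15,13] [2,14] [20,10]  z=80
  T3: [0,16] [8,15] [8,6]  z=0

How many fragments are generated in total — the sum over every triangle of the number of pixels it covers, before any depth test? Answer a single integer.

T0:
  2·area = 24  (B↔C swapped to make it positive)
  edge (12, 10)→(14, 13): d=(2,3) inclusive
  edge (14, 13)→(12, 22): d=(-2,9) inclusive
  edge (12, 22)→(12, 10): d=(0,-12) inclusive
    (6,6)@(13, 13): e=[3,9,12] → X
    (7,6)@(15, 13): e=[-3,-9,36] → .
    (6,7)@(13, 15): e=[7,5,12] → X
    (7,7)@(15, 15): e=[1,-13,36] → .
    (6,8)@(13, 17): e=[11,1,12] → X
    (7,8)@(15, 17): e=[5,-17,36] → .
    (6,9)@(13, 19): e=[15,-3,12] → .
  covered (3 px):
    . . . . . . . . . .
    . . . . . . . . . .
    . . . . . . . . . .
    . . . . . . . . . .
    . . . . . . . . . .
    . . . . . . . . . .
    . . . . . . X . . .
    . . . . . . X . . .
    . . . . . . X . . .
    . . . . . . . . . .
    . . . . . . . . . .
T1:
  2·area = 72
  edge (18, 14)→(12, 20): d=(-6,6) inclusive
  edge (12, 20)→(14, 6): d=(2,-14) inclusive
  edge (14, 6)→(18, 14): d=(4,8) inclusive
    (7,4)@(15, 9): e=[48,20,4] → X
    (8,4)@(17, 9): e=[36,48,-12] → .
    (7,5)@(15, 11): e=[36,24,12] → X
    (8,5)@(17, 11): e=[24,52,-4] → .
    (6,6)@(13, 13): e=[36,0,36] → X  [on edge]
    (8,6)@(17, 13): e=[12,56,4] → X
    (9,6)@(19, 13): e=[0,84,-12] → .  [on edge]
    (6,7)@(13, 15): e=[24,4,44] → X
    (8,7)@(17, 15): e=[0,60,12] → X  [on edge]
    (9,7)@(19, 15): e=[-12,88,-4] → .
    (6,8)@(13, 17): e=[12,8,52] → X
    (7,8)@(15, 17): e=[0,36,36] → X  [on edge]
    (6,9)@(13, 19): e=[0,12,60] → X  [on edge]
    (5,10)@(11, 21): e=[0,-12,84] → .  [on edge]
  covered (11 px):
    . . . . . . . . . .
    . . . . . . . . . .
    . . . . . . . . . .
    . . . . . . . . . .
    . . . . . . . X . .
    . . . . . . . X . .
    . . . . . . X X X .
    . . . . . . X X X .
    . . . . . . X X . .
    . . . . . . X . . .
    . . . . . . . . . .
T2:
  2·area = 34
  edge (15, 13)→(2, 14): d=(-13,1) inclusive
  edge (2, 14)→(20, 10): d=(18,-4) inclusive
  edge (20, 10)→(15, 13): d=(-5,3) inclusive
    (8,5)@(17, 11): e=[24,6,4] → X
    (9,5)@(19, 11): e=[22,14,-2] → .
    (3,6)@(7, 13): e=[8,2,24] → X
    (4,6)@(9, 13): e=[6,10,18] → X
    (5,6)@(11, 13): e=[4,18,12] → X
    (6,6)@(13, 13): e=[2,26,6] → X
    (7,6)@(15, 13): e=[0,34,0] → X  [on edge]
    (8,6)@(17, 13): e=[-2,42,-6] → .
    (3,7)@(7, 15): e=[-18,38,14] → .
    (4,7)@(9, 15): e=[-20,46,8] → .
    (5,7)@(11, 15): e=[-22,54,2] → .
    (6,7)@(13, 15): e=[-24,62,-4] → .
    (2,9)@(5, 19): e=[-68,102,0] → .  [on edge]
  covered (6 px):
    . . . . . . . . . .
    . . . . . . . . . .
    . . . . . . . . . .
    . . . . . . . . . .
    . . . . . . . . . .
    . . . . . . . . X .
    . . . X X X X X . .
    . . . . . . . . . .
    . . . . . . . . . .
    . . . . . . . . . .
    . . . . . . . . . .
T3:
  2·area = 72  (B↔C swapped to make it positive)
  edge (0, 16)→(8, 6): d=(8,-10) inclusive
  edge (8, 6)→(8, 15): d=(0,9) inclusive
  edge (8, 15)→(0, 16): d=(-8,1) inclusive
    (3,4)@(7, 9): e=[14,9,49] → X
    (4,4)@(9, 9): e=[34,-9,47] → .
    (2,5)@(5, 11): e=[10,27,35] → X
    (4,5)@(9, 11): e=[50,-9,31] → .
    (1,6)@(3, 13): e=[6,45,21] → X
    (4,6)@(9, 13): e=[66,-9,15] → .
    (0,7)@(1, 15): e=[2,63,7] → X
    (4,7)@(9, 15): e=[82,-9,-1] → .
    (0,8)@(1, 17): e=[18,63,-9] → .
    (1,8)@(3, 17): e=[38,45,-11] → .
    (2,8)@(5, 17): e=[58,27,-13] → .
    (3,8)@(7, 17): e=[78,9,-15] → .
  covered (10 px):
    . . . . . . . . . .
    . . . . . . . . . .
    . . . . . . . . . .
    . . . . . . . . . .
    . . . X . . . . . .
    . . X X . . . . . .
    . X X X . . . . . .
    X X X X . . . . . .
    . . . . . . . . . .
    . . . . . . . . . .
    . . . . . . . . . .

Final: 30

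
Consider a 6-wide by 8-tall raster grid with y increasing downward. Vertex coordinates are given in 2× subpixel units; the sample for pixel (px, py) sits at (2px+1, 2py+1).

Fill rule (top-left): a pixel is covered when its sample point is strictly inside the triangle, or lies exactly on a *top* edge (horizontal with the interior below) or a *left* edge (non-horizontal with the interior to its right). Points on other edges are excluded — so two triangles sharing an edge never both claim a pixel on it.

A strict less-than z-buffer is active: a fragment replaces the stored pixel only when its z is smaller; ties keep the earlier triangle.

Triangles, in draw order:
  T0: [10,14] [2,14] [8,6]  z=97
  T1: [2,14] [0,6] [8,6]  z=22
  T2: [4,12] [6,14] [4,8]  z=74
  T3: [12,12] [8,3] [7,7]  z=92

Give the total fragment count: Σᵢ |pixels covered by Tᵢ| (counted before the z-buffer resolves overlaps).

T0:
  2·area = 64
  edge (10, 14)→(2, 14): d=(-8,0) right/bottom  bias=-1
  edge (2, 14)→(8, 6): d=(6,-8) top-left  bias=+0
  edge (8, 6)→(10, 14): d=(2,8) right/bottom  bias=-1
    (3,4)@(7, 9): e=[40,10,14] → X
    (4,4)@(9, 9): e=[40,26,-2] → .
    (2,5)@(5, 11): e=[24,6,34] → X
    (4,5)@(9, 11): e=[24,38,2] → X
    (5,5)@(11, 11): e=[24,54,-14] → .
    (1,6)@(3, 13): e=[8,2,54] → X
    (5,6)@(11, 13): e=[8,66,-10] → .
    (1,7)@(3, 15): e=[-8,14,58] → .
    (2,7)@(5, 15): e=[-8,30,42] → .
    (3,7)@(7, 15): e=[-8,46,26] → .
    (4,7)@(9, 15): e=[-8,62,10] → .
  covered (8 px):
    . . . . . .
    . . . . . .
    . . . . . .
    . . . . . .
    . . . X . .
    . . X X X .
    . X X X X .
    . . . . . .
T1:
  2·area = 64
  edge (2, 14)→(0, 6): d=(-2,-8) top-left  bias=+0
  edge (0, 6)→(8, 6): d=(8,0) top-left  bias=+0
  edge (8, 6)→(2, 14): d=(-6,8) right/bottom  bias=-1
    (0,3)@(1, 7): e=[6,8,50] → X
    (1,3)@(3, 7): e=[22,8,34] → X
    (2,3)@(5, 7): e=[38,8,18] → X
    (3,3)@(7, 7): e=[54,8,2] → X
    (4,3)@(9, 7): e=[70,8,-14] → .
    (0,4)@(1, 9): e=[2,24,38] → X
    (3,4)@(7, 9): e=[50,24,-10] → .
    (0,5)@(1, 11): e=[-2,40,26] → .
    (1,5)@(3, 11): e=[14,40,10] → X
    (2,5)@(5, 11): e=[30,40,-6] → .
    (1,6)@(3, 13): e=[10,56,-2] → .
  covered (8 px):
    . . . . . .
    . . . . . .
    . . . . . .
    X X X X . .
    X X X . . .
    . X . . . .
    . . . . . .
    . . . . . .
T2:
  2·area = 8  (B↔C swapped to make it positive)
  edge (4, 12)→(4, 8): d=(0,-4) top-left  bias=+0
  edge (4, 8)→(6, 14): d=(2,6) right/bottom  bias=-1
  edge (6, 14)→(4, 12): d=(-2,-2) top-left  bias=+0
    (1,2)@(3, 5): e=[-4,0,12] → .  [on edge]
    (0,4)@(1, 9): e=[-12,20,0] → .  [on edge]
    (1,5)@(3, 11): e=[-4,12,0] → .  [on edge]
    (2,5)@(5, 11): e=[4,0,4] → .  [on edge]
    (2,6)@(5, 13): e=[4,4,0] → X  [on edge]
    (3,6)@(7, 13): e=[12,-8,4] → .
    (2,7)@(5, 15): e=[4,8,-4] → .
    (3,7)@(7, 15): e=[12,-4,0] → .  [on edge]
  covered (1 px):
    . . . . . .
    . . . . . .
    . . . . . .
    . . . . . .
    . . . . . .
    . . . . . .
    . . X . . .
    . . . . . .
T3:
  2·area = 25  (B↔C swapped to make it positive)
  edge (12, 12)→(7, 7): d=(-5,-5) top-left  bias=+0
  edge (7, 7)→(8, 3): d=(1,-4) top-left  bias=+0
  edge (8, 3)→(12, 12): d=(4,9) right/bottom  bias=-1
    (0,0)@(1, 1): e=[0,-30,55] → .  [on edge]
    (1,1)@(3, 3): e=[0,-20,45] → .  [on edge]
    (2,2)@(5, 5): e=[0,-10,35] → .  [on edge]
    (3,3)@(7, 7): e=[0,0,25] → X  [on edge]
    (4,3)@(9, 7): e=[10,8,7] → X
    (5,3)@(11, 7): e=[20,16,-11] → .
    (3,4)@(7, 9): e=[-10,2,33] → .
    (4,4)@(9, 9): e=[0,10,15] → X  [on edge]
    (5,4)@(11, 9): e=[10,18,-3] → .
    (4,5)@(9, 11): e=[-10,12,23] → .
    (5,5)@(11, 11): e=[0,20,5] → X  [on edge]
    (5,6)@(11, 13): e=[-10,22,13] → .
    (2,7)@(5, 15): e=[-50,0,75] → .  [on edge]
  covered (4 px):
    . . . . . .
    . . . . . .
    . . . . . .
    . . . X X .
    . . . . X .
    . . . . . X
    . . . . . .
    . . . . . .

Answer: 21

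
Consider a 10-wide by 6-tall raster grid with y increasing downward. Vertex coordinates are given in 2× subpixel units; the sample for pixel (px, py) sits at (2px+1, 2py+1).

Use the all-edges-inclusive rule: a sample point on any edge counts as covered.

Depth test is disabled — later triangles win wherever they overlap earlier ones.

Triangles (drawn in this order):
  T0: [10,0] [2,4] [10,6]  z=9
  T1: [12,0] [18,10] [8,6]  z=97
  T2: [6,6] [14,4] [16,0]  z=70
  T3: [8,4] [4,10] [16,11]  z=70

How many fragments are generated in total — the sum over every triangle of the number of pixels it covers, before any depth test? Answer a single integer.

T0:
  2·area = 48  (B↔C swapped to make it positive)
  edge (10, 0)→(10, 6): d=(0,6) inclusive
  edge (10, 6)→(2, 4): d=(-8,-2) inclusive
  edge (2, 4)→(10, 0): d=(8,-4) inclusive
    (4,0)@(9, 1): e=[6,38,4] → #
    (5,0)@(11, 1): e=[-6,42,12] → ·
    (2,1)@(5, 3): e=[30,14,4] → #
    (3,1)@(7, 3): e=[18,18,12] → #
    (5,1)@(11, 3): e=[-6,26,28] → ·
    (2,2)@(5, 5): e=[30,-2,20] → ·
    (3,2)@(7, 5): e=[18,2,28] → #
    (5,2)@(11, 5): e=[-6,10,44] → ·
    (3,3)@(7, 7): e=[18,-14,44] → ·
    (4,3)@(9, 7): e=[6,-10,52] → ·
  covered (6 px):
    · · · · # · · · · ·
    · · # # # · · · · ·
    · · · # # · · · · ·
    · · · · · · · · · ·
    · · · · · · · · · ·
    · · · · · · · · · ·
T1:
  2·area = 76
  edge (12, 0)→(18, 10): d=(6,10) inclusive
  edge (18, 10)→(8, 6): d=(-10,-4) inclusive
  edge (8, 6)→(12, 0): d=(4,-6) inclusive
    (5,1)@(11, 3): e=[28,42,6] → #
    (6,1)@(13, 3): e=[8,50,18] → #
    (7,1)@(15, 3): e=[-12,58,30] → ·
    (4,2)@(9, 5): e=[60,14,2] → #
    (7,2)@(15, 5): e=[0,38,38] → #  [on edge]
    (8,2)@(17, 5): e=[-20,46,50] → ·
    (4,3)@(9, 7): e=[72,-6,10] → ·
    (5,3)@(11, 7): e=[52,2,22] → #
    (8,3)@(17, 7): e=[-8,26,58] → ·
    (5,4)@(11, 9): e=[64,-18,30] → ·
    (6,4)@(13, 9): e=[44,-10,42] → ·
    (7,4)@(15, 9): e=[24,-2,54] → ·
  covered (10 px):
    · · · · · · · · · ·
    · · · · · # # · · ·
    · · · · # # # # · ·
    · · · · · # # # · ·
    · · · · · · · · # ·
    · · · · · · · · · ·
T2:
  2·area = 28  (B↔C swapped to make it positive)
  edge (6, 6)→(16, 0): d=(10,-6) inclusive
  edge (16, 0)→(14, 4): d=(-2,4) inclusive
  edge (14, 4)→(6, 6): d=(-8,2) inclusive
    (7,0)@(15, 1): e=[4,2,22] → #
    (8,0)@(17, 1): e=[16,-6,18] → ·
    (5,1)@(11, 3): e=[0,14,14] → #  [on edge]
    (6,1)@(13, 3): e=[12,6,10] → #
    (7,1)@(15, 3): e=[24,-2,6] → ·
    (4,2)@(9, 5): e=[8,18,2] → #
    (5,2)@(11, 5): e=[20,10,-2] → ·
    (6,2)@(13, 5): e=[32,2,-6] → ·
    (4,3)@(9, 7): e=[28,14,-14] → ·
    (0,4)@(1, 9): e=[0,42,-14] → ·  [on edge]
  covered (4 px):
    · · · · · · · # · ·
    · · · · · # # · · ·
    · · · · # · · · · ·
    · · · · · · · · · ·
    · · · · · · · · · ·
    · · · · · · · · · ·
T3:
  2·area = 76  (B↔C swapped to make it positive)
  edge (8, 4)→(16, 11): d=(8,7) inclusive
  edge (16, 11)→(4, 10): d=(-12,-1) inclusive
  edge (4, 10)→(8, 4): d=(4,-6) inclusive
    (4,2)@(9, 5): e=[1,65,10] → #
    (5,2)@(11, 5): e=[-13,67,22] → ·
    (3,3)@(7, 7): e=[31,39,6] → #
    (5,3)@(11, 7): e=[3,43,30] → #
    (6,3)@(13, 7): e=[-11,45,42] → ·
    (2,4)@(5, 9): e=[61,13,2] → #
    (6,4)@(13, 9): e=[5,21,50] → #
    (7,4)@(15, 9): e=[-9,23,62] → ·
    (2,5)@(5, 11): e=[77,-11,10] → ·
    (3,5)@(7, 11): e=[63,-9,22] → ·
    (4,5)@(9, 11): e=[49,-7,34] → ·
    (5,5)@(11, 11): e=[35,-5,46] → ·
  covered (9 px):
    · · · · · · · · · ·
    · · · · · · · · · ·
    · · · · # · · · · ·
    · · · # # # · · · ·
    · · # # # # # · · ·
    · · · · · · · · · ·

Answer: 29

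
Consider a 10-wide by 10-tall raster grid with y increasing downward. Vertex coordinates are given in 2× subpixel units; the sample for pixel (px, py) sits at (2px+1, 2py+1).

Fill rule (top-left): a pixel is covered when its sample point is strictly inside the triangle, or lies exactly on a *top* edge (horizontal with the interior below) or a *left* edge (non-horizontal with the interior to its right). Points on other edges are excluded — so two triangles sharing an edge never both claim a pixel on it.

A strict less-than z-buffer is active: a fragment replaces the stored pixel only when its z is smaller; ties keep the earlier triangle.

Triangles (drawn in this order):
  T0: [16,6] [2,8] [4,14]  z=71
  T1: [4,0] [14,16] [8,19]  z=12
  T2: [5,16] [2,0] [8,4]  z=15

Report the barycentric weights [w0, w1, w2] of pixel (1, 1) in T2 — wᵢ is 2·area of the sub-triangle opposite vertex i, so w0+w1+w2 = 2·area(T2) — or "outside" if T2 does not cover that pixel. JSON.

T0:
  2·area = 88  (B↔C swapped to make it positive)
  edge (16, 6)→(4, 14): d=(-12,8) right/bottom  bias=-1
  edge (4, 14)→(2, 8): d=(-2,-6) top-left  bias=+0
  edge (2, 8)→(16, 6): d=(14,-2) top-left  bias=+0
    (0,2)@(1, 5): e=[132,0,-44] → ·  [on edge]
    (4,3)@(9, 7): e=[44,44,0] → █  [on edge]
    (5,3)@(11, 7): e=[28,56,4] → █
    (6,3)@(13, 7): e=[12,68,8] → █
    (7,3)@(15, 7): e=[-4,80,12] → ·
    (1,4)@(3, 9): e=[68,4,16] → █
    (2,4)@(5, 9): e=[52,16,20] → █
    (3,4)@(7, 9): e=[36,28,24] → █
    (6,4)@(13, 9): e=[-12,64,36] → ·
    (1,5)@(3, 11): e=[44,0,44] → █  [on edge]
    (4,5)@(9, 11): e=[-4,36,56] → ·
    (5,5)@(11, 11): e=[-20,48,60] → ·
    (2,8)@(5, 17): e=[-44,0,132] → ·  [on edge]
  covered (12 px):
    · · · · · · · · · ·
    · · · · · · · · · ·
    · · · · · · · · · ·
    · · · · █ █ █ · · ·
    · █ █ █ █ █ · · · ·
    · █ █ █ · · · · · ·
    · · █ · · · · · · ·
    · · · · · · · · · ·
    · · · · · · · · · ·
    · · · · · · · · · ·
T1:
  2·area = 126
  edge (4, 0)→(14, 16): d=(10,16) right/bottom  bias=-1
  edge (14, 16)→(8, 19): d=(-6,3) right/bottom  bias=-1
  edge (8, 19)→(4, 0): d=(-4,-19) top-left  bias=+0
    (2,1)@(5, 3): e=[14,105,7] → █
    (3,1)@(7, 3): e=[-18,99,45] → ·
    (2,2)@(5, 5): e=[34,93,-1] → ·
    (3,2)@(7, 5): e=[2,87,37] → █
    (4,2)@(9, 5): e=[-30,81,75] → ·
    (3,3)@(7, 7): e=[22,75,29] → █
    (4,3)@(9, 7): e=[-10,69,67] → ·
    (3,4)@(7, 9): e=[42,63,21] → █
    (4,4)@(9, 9): e=[10,57,59] → █
    (5,4)@(11, 9): e=[-22,51,97] → ·
    (3,5)@(7, 11): e=[62,51,13] → █
    (5,5)@(11, 11): e=[-2,39,89] → ·
  covered (15 px):
    · · · · · · · · · ·
    · · █ · · · · · · ·
    · · · █ · · · · · ·
    · · · █ · · · · · ·
    · · · █ █ · · · · ·
    · · · █ █ · · · · ·
    · · · █ █ █ · · · ·
    · · · · █ █ █ · · ·
    · · · · █ █ · · · ·
    · · · · · · · · · ·
T2:
  2·area = 84
  edge (5, 16)→(2, 0): d=(-3,-16) top-left  bias=+0
  edge (2, 0)→(8, 4): d=(6,4) right/bottom  bias=-1
  edge (8, 4)→(5, 16): d=(-3,12) right/bottom  bias=-1
    (1,0)@(3, 1): e=[13,2,69] → █
    (2,0)@(5, 1): e=[45,-6,45] → ·
    (1,1)@(3, 3): e=[7,14,63] → █
    (2,1)@(5, 3): e=[39,6,39] → █
    (3,1)@(7, 3): e=[71,-2,15] → ·
    (1,2)@(3, 5): e=[1,26,57] → █
    (3,2)@(7, 5): e=[65,10,9] → █
    (4,2)@(9, 5): e=[97,2,-15] → ·
    (1,3)@(3, 7): e=[-5,38,51] → ·
    (2,3)@(5, 7): e=[27,30,27] → █
    (4,3)@(9, 7): e=[91,14,-21] → ·
    (2,4)@(5, 9): e=[21,42,21] → █
  covered (12 px):
    · █ · · · · · · · ·
    · █ █ · · · · · · ·
    · █ █ █ · · · · · ·
    · · █ █ · · · · · ·
    · · █ · · · · · · ·
    · · █ · · · · · · ·
    · · █ · · · · · · ·
    · · █ · · · · · · ·
    · · · · · · · · · ·
    · · · · · · · · · ·

Answer: [14,63,7]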